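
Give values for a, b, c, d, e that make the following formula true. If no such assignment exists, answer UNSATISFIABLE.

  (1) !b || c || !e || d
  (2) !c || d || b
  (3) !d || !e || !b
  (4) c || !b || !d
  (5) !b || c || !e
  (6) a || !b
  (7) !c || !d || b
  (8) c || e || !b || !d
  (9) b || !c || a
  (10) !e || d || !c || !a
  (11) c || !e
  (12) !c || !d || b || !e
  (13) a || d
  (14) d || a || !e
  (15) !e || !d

Suppose a = true.
Suppose c = true.
Suppose d = false.
From the singleton clause (b), b = true.
From the singleton clause (!e), e = false.
Every clause now holds.

a=true; b=true; c=true; d=false; e=false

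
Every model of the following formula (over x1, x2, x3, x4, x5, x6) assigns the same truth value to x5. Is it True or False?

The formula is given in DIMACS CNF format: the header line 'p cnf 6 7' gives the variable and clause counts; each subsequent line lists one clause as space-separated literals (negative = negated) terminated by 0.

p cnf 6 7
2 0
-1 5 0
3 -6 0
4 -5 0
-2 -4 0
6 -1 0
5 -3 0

Suppose x5 = True.
The clause (x2) is unit, so x2 = True.
The clause (x4) is unit, so x4 = True.
But (¬x4) is also a unit clause — contradiction.
So every satisfying assignment has x5 = False.

False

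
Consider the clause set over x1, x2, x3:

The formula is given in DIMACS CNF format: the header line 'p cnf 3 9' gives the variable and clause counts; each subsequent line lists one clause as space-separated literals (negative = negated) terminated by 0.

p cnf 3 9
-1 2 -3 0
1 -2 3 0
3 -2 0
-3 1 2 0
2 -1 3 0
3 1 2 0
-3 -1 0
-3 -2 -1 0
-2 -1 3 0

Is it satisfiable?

Case x3 = True:
Unit clause (¬x1) forces x1 = False.
Unit clause (x2) forces x2 = True.
Every clause now holds.
A satisfying assignment: x1=False,  x2=True,  x3=True.

Satisfiable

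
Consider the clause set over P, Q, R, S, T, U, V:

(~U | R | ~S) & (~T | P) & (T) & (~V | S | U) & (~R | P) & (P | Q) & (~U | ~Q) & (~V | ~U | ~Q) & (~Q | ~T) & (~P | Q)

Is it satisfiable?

Unit clause (T) forces T = 1.
Unit clause (P) forces P = 1.
Unit clause (~Q) forces Q = 0.
That conflicts with the unit clause (Q).
No assignment satisfies every clause.

Unsatisfiable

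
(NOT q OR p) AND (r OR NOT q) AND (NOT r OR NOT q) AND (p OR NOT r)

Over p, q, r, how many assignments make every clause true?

3

There are 2^3 = 8 truth assignments over (p, q, r).
Split on p. With p = true, the clauses containing p are satisfied and NOT p drops from the rest; 2 of the 2^2 = 4 assignments to the other variables satisfy what remains.
With p = false, by the same count on the reduced clause set, 1 assignment works.
(One model: p=F, q=F, r=F.)
Total: 2 + 1 = 3.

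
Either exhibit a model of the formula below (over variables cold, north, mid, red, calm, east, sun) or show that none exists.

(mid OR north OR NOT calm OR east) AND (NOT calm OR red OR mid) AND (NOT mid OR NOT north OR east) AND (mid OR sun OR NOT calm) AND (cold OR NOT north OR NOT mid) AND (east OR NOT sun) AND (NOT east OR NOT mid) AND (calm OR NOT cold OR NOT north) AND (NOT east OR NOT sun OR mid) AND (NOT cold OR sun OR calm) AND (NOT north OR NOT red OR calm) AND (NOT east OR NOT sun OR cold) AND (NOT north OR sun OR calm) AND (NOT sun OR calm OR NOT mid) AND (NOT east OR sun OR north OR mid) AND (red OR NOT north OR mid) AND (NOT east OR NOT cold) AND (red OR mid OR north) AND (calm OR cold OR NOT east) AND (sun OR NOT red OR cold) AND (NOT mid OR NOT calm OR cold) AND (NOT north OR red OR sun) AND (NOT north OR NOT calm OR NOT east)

Try east = false.
Unit clause (NOT sun) forces sun = false.
Try mid = true.
Unit clause (NOT north) forces north = false.
Try cold = true.
Unit clause (calm) forces calm = true.
No clause remains; red is free.

cold=true; north=false; mid=true; red=true; calm=true; east=false; sun=false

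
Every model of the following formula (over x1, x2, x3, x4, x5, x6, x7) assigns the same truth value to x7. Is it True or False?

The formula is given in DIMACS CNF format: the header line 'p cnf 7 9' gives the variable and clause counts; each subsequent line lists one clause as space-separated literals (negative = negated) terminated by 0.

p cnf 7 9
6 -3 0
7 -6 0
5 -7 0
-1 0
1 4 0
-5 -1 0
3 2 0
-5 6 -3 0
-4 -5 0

False

Suppose x7 = True.
The clause (x5) is unit, so x5 = True.
The clause (¬x1) is unit, so x1 = False.
The clause (x4) is unit, so x4 = True.
That conflicts with the unit clause (¬x4).
So every satisfying assignment has x7 = False.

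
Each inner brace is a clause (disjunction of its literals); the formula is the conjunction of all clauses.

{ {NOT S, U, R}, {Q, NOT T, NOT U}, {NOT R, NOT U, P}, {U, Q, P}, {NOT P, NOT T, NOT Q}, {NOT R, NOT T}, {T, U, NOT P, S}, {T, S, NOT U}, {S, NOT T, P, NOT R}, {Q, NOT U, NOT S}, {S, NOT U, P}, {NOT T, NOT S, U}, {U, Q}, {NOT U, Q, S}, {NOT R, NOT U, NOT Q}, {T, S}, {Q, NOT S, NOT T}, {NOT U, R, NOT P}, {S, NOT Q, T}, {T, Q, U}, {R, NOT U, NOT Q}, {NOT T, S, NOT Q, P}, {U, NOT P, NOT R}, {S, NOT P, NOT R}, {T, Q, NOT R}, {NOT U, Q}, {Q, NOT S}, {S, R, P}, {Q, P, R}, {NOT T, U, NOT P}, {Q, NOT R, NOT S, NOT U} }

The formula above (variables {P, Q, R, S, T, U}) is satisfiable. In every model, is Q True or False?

Suppose Q = false.
The clause (U) is unit, so U = true.
That conflicts with the unit clause (NOT U).
So every satisfying assignment has Q = True.

True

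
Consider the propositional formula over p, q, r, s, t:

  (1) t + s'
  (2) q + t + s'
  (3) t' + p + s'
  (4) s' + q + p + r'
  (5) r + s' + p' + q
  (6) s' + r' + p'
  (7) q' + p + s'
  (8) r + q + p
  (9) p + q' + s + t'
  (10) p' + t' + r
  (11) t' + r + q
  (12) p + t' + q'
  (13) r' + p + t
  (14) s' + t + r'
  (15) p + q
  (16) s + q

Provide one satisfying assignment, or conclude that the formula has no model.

p ↦ 1; q ↦ 1; r ↦ 1; s ↦ 0; t ↦ 1

Branch on t: set t = 1.
Branch on p: set p = 1.
From the singleton clause (r), r = 1.
From the singleton clause (s'), s = 0.
From the singleton clause (q), q = 1.
Every clause now holds.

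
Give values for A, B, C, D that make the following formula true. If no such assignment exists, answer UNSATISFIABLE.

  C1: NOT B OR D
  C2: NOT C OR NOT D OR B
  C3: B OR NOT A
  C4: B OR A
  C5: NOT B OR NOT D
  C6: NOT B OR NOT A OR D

UNSATISFIABLE

Try B = false.
From the singleton clause (NOT A), A = false.
But (A) is also a unit clause — contradiction.
Backtrack on B: now try B = true.
From the singleton clause (D), D = true.
But (NOT D) is also a unit clause — contradiction.
Neither B = true nor B = false works.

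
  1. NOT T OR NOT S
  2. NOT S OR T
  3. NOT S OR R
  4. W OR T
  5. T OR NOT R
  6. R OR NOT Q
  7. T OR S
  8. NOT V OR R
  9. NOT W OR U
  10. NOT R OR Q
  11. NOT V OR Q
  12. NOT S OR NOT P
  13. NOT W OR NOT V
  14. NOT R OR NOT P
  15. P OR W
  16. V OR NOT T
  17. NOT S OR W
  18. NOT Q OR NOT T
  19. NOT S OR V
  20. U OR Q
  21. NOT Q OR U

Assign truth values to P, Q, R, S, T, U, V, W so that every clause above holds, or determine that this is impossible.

Try T = false.
From the singleton clause (NOT S), S = false.
Now (S) is unsatisfied and unit — conflict.
That branch fails; take T = true instead.
From the singleton clause (NOT S), S = false.
From the singleton clause (V), V = true.
From the singleton clause (R), R = true.
From the singleton clause (Q), Q = true.
Now (NOT Q) is unsatisfied and unit — conflict.
Either choice for T ends in contradiction.

UNSATISFIABLE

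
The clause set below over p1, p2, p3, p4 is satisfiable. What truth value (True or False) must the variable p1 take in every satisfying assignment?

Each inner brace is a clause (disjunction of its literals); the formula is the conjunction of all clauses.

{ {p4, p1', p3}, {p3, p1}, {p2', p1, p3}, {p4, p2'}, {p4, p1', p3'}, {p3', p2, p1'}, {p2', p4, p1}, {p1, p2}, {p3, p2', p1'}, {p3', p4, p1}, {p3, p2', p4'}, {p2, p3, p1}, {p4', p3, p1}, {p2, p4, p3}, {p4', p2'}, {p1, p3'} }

Suppose p1 = 0.
The clause (p3) is unit, so p3 = 1.
Now (p3') is unsatisfied and unit — conflict.
So every satisfying assignment has p1 = True.

True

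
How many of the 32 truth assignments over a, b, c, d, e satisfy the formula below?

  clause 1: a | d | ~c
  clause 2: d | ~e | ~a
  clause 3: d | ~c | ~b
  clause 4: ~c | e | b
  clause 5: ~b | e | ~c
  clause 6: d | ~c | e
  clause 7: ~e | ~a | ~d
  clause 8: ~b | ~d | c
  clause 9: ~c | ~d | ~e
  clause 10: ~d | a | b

7

There are 2^5 = 32 truth assignments over (a, b, c, d, e).
Split on e. With e = 1, the clauses containing e are satisfied and ~e drops from the rest; 2 of the 2^4 = 16 assignments to the other variables satisfy what remains.
With e = 0, by the same count on the reduced clause set, 5 assignments work.
(One model: a=F, b=F, c=F, d=F, e=F.)
Total: 2 + 5 = 7.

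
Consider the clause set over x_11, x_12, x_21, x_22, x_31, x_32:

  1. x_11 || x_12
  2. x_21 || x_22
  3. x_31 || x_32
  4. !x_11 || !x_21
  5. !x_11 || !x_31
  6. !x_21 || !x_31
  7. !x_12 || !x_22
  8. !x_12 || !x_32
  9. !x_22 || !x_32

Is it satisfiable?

Unsatisfiable

Suppose x_11 = true.
The clause (!x_21) is unit, so x_21 = false.
The clause (x_22) is unit, so x_22 = true.
The clause (!x_31) is unit, so x_31 = false.
The clause (x_32) is unit, so x_32 = true.
Now (!x_32) is unsatisfied and unit — conflict.
That branch fails; take x_11 = false instead.
The clause (x_12) is unit, so x_12 = true.
The clause (!x_22) is unit, so x_22 = false.
The clause (x_21) is unit, so x_21 = true.
The clause (!x_31) is unit, so x_31 = false.
The clause (x_32) is unit, so x_32 = true.
Now (!x_32) is unsatisfied and unit — conflict.
Neither x_11 = true nor x_11 = false works.
No assignment satisfies every clause.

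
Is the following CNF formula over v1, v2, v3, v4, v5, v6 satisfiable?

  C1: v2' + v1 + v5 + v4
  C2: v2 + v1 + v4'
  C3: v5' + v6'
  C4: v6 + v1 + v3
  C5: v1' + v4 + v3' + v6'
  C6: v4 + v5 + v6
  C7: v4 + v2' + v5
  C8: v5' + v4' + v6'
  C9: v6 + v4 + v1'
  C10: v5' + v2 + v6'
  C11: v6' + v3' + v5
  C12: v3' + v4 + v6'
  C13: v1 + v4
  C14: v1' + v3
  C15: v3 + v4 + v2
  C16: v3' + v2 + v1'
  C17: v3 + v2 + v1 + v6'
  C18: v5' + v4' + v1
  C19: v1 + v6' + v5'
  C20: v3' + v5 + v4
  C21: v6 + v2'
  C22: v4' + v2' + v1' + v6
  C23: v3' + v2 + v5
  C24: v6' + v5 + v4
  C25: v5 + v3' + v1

Yes, satisfiable

Branch on v5: set v5 = 0.
Branch on v4: set v4 = 1.
Branch on v2: set v2 = 1.
(v6) alone gives v6 = 1.
(v3') alone gives v3 = 0.
(v1') alone gives v1 = 0.
All clauses are satisfied.
A satisfying assignment: v1 ↦ 0, v2 ↦ 1, v3 ↦ 0, v4 ↦ 1, v5 ↦ 0, v6 ↦ 1.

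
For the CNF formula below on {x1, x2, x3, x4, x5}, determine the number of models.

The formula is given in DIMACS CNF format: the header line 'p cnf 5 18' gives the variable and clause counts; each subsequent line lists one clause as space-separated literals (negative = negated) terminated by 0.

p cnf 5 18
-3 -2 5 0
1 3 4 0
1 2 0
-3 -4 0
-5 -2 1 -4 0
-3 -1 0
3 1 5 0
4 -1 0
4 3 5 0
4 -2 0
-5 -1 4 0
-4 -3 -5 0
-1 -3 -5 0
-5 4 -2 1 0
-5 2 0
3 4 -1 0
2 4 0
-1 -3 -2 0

3

There are 2^5 = 32 truth assignments over (x1, x2, x3, x4, x5).
Split on x4. With x4 = True, the clauses containing x4 are satisfied and ¬x4 drops from the rest; 3 of the 2^4 = 16 assignments to the other variables satisfy what remains.
With x4 = False, by the same count on the reduced clause set, 0 assignments work.
Total: 3 + 0 = 3.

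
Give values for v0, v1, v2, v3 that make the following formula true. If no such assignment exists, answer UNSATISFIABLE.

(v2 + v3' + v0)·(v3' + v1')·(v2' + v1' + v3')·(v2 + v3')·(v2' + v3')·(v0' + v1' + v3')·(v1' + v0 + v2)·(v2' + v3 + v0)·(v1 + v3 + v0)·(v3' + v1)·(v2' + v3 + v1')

Branch on v3: set v3 = 0.
Branch on v2: set v2 = 0.
Branch on v1: set v1 = 0.
(v0) alone gives v0 = 1.
All clauses are satisfied.

v0: 1,  v1: 0,  v2: 0,  v3: 0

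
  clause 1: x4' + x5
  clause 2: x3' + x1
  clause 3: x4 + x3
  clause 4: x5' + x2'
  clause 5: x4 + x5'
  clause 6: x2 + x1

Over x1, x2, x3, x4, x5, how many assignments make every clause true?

4

There are 2^5 = 32 truth assignments over (x1, x2, x3, x4, x5).
Split on x1. With x1 = 1, the clauses containing x1 are satisfied and x1' drops from the rest; 4 of the 2^4 = 16 assignments to the other variables satisfy what remains.
With x1 = 0, by the same count on the reduced clause set, 0 assignments work.
Total: 4 + 0 = 4.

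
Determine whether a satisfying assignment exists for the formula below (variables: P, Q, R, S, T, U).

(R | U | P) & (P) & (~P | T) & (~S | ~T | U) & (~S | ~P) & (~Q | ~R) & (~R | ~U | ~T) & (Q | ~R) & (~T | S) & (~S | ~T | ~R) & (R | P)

From the singleton clause (P), P = 1.
From the singleton clause (T), T = 1.
From the singleton clause (~S), S = 0.
But (S) is also a unit clause — contradiction.
No assignment satisfies every clause.

Unsatisfiable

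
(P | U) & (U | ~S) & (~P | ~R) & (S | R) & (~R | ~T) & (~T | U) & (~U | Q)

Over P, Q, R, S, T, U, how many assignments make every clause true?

There are 2^6 = 64 truth assignments over (P, Q, R, S, T, U).
Split on S. With S = 1, the clauses containing S are satisfied and ~S drops from the rest; 5 of the 2^5 = 32 assignments to the other variables satisfy what remains.
With S = 0, by the same count on the reduced clause set, 1 assignment works.
Total: 5 + 1 = 6.

6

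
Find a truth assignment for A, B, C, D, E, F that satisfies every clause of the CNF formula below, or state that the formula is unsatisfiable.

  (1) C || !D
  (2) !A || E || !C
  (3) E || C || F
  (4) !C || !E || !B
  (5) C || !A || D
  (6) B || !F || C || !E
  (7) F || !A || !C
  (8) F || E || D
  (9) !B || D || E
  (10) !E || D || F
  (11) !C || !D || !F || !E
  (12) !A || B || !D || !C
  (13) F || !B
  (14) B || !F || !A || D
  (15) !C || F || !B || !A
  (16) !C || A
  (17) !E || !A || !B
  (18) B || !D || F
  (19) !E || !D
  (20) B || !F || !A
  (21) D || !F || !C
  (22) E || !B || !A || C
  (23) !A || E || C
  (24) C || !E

Suppose C = false.
The clause (!D) is unit, so D = false.
The clause (!A) is unit, so A = false.
The clause (!E) is unit, so E = false.
The clause (F) is unit, so F = true.
The clause (!B) is unit, so B = false.
Every clause now holds.

A ↦ false; B ↦ false; C ↦ false; D ↦ false; E ↦ false; F ↦ true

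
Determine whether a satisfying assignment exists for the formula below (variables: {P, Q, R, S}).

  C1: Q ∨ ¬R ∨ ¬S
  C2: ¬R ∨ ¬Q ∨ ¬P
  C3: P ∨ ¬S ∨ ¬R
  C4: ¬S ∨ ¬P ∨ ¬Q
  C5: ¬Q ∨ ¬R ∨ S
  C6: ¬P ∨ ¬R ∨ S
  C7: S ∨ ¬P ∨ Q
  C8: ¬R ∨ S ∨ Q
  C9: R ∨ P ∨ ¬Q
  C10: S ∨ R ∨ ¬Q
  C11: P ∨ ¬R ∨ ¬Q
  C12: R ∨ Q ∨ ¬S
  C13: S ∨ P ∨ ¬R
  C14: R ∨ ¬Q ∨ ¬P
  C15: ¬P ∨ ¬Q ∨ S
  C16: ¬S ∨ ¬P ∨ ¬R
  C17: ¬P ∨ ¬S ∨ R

Yes, satisfiable

Case Q = False:
Case R = False:
(¬S) alone gives S = False.
(¬P) alone gives P = False.
Every clause now holds.
A satisfying assignment: P: False; Q: False; R: False; S: False.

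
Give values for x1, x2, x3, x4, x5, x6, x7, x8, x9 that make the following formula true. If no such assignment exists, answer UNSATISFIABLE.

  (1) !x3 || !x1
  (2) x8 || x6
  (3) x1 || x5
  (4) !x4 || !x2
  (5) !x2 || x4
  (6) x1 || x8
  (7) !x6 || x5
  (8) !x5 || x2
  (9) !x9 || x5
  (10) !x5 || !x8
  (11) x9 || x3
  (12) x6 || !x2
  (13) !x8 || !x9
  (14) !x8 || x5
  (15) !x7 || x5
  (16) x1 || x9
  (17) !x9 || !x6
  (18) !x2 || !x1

Try x3 = false.
From the singleton clause (x9), x9 = true.
From the singleton clause (x5), x5 = true.
From the singleton clause (x2), x2 = true.
From the singleton clause (!x4), x4 = false.
But (x4) is also a unit clause — contradiction.
Backtrack on x3: now try x3 = true.
From the singleton clause (!x1), x1 = false.
From the singleton clause (x5), x5 = true.
From the singleton clause (x8), x8 = true.
But (!x8) is also a unit clause — contradiction.
Both values of x3 lead to a conflict.

UNSATISFIABLE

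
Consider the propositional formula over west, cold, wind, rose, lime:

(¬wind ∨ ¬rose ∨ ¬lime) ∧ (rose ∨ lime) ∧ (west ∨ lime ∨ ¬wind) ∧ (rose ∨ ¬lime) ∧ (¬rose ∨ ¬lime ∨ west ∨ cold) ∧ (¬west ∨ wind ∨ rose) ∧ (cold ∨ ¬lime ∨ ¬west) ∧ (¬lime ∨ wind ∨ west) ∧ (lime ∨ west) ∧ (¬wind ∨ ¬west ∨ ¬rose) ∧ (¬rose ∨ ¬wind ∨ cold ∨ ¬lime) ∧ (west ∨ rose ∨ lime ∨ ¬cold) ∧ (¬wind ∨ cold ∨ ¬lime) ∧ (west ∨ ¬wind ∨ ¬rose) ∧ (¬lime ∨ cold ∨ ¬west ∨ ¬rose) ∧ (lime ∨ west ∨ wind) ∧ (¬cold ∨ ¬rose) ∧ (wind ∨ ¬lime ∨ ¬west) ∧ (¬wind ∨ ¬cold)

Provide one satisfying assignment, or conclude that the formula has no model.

Try rose = True.
(¬cold) alone gives cold = False.
Try wind = False.
Try lime = False.
(west) alone gives west = True.
This assignment satisfies each clause.

west: True; cold: False; wind: False; rose: True; lime: False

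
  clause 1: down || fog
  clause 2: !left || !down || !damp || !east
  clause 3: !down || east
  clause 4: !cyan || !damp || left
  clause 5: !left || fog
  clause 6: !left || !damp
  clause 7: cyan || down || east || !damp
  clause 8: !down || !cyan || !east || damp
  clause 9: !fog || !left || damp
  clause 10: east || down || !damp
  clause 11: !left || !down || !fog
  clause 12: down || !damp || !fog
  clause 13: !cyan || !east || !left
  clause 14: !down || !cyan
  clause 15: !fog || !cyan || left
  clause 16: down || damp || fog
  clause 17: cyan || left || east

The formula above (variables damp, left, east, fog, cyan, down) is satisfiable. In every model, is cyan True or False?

Suppose cyan = true.
Unit clause (!down) forces down = false.
Unit clause (fog) forces fog = true.
Unit clause (!damp) forces damp = false.
Unit clause (!left) forces left = false.
But (left) is also a unit clause — contradiction.
So every satisfying assignment has cyan = False.

False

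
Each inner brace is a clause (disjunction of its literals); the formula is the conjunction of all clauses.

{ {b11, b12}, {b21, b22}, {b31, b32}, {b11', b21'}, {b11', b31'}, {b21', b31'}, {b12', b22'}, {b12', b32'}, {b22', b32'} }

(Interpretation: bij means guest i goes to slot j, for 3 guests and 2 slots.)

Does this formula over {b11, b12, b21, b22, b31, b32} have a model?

Try b11 = 1.
Unit clause (b21') forces b21 = 0.
Unit clause (b22) forces b22 = 1.
Unit clause (b31') forces b31 = 0.
Unit clause (b32) forces b32 = 1.
That conflicts with the unit clause (b32').
So b11 must be the other value — set b11 = 0.
Unit clause (b12) forces b12 = 1.
Unit clause (b22') forces b22 = 0.
Unit clause (b21) forces b21 = 1.
Unit clause (b31') forces b31 = 0.
Unit clause (b32) forces b32 = 1.
That conflicts with the unit clause (b32').
Neither b11 = 1 nor b11 = 0 works.
No assignment satisfies every clause.

Unsatisfiable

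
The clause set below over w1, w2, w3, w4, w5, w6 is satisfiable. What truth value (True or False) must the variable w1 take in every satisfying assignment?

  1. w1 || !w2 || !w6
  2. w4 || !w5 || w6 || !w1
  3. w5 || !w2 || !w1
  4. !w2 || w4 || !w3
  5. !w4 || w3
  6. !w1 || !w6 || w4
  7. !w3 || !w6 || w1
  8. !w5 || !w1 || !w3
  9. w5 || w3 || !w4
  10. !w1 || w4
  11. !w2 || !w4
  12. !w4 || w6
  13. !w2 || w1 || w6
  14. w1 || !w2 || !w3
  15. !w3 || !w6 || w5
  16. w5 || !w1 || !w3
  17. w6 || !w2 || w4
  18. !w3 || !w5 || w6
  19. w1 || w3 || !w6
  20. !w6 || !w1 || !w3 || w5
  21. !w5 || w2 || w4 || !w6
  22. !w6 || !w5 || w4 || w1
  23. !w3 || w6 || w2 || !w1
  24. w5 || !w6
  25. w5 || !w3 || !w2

False

Suppose w1 = true.
From the singleton clause (w4), w4 = true.
From the singleton clause (w3), w3 = true.
From the singleton clause (!w5), w5 = false.
Now (w5) is unsatisfied and unit — conflict.
So every satisfying assignment has w1 = False.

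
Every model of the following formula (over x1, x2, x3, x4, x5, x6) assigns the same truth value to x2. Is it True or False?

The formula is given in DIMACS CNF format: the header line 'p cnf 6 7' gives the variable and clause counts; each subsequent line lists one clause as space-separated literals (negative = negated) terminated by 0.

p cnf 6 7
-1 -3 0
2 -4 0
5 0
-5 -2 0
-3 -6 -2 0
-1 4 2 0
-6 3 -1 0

False

Suppose x2 = True.
(x5) alone gives x5 = True.
But (¬x5) is also a unit clause — contradiction.
So every satisfying assignment has x2 = False.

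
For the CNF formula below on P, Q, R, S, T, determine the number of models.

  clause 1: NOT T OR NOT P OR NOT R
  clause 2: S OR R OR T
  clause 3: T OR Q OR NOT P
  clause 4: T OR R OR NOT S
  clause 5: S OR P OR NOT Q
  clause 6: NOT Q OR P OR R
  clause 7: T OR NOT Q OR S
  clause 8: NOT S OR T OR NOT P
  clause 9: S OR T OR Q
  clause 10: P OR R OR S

There are 2^5 = 32 truth assignments over (P, Q, R, S, T).
Split on S. With S = true, the clauses containing S are satisfied and NOT S drops from the rest; 7 of the 2^4 = 16 assignments to the other variables satisfy what remains.
With S = false, by the same count on the reduced clause set, 3 assignments work.
(One model: P=F, Q=F, R=F, S=T, T=T.)
Total: 7 + 3 = 10.

10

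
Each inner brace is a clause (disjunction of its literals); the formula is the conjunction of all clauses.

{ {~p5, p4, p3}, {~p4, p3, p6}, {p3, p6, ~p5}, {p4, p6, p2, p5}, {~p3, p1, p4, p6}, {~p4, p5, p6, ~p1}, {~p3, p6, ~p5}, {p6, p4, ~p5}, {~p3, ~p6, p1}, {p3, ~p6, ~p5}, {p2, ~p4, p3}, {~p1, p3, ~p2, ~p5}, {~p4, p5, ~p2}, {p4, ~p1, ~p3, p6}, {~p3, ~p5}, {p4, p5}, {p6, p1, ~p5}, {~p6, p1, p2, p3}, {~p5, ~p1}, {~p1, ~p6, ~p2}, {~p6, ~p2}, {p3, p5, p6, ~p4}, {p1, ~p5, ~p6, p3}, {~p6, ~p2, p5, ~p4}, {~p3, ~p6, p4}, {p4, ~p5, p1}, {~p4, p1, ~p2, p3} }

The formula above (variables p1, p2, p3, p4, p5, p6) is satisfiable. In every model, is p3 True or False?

True

Suppose p3 = 0.
Branch on p5: set p5 = 0.
From the singleton clause (p4), p4 = 1.
From the singleton clause (p6), p6 = 1.
From the singleton clause (p2), p2 = 1.
But (~p2) is also a unit clause — contradiction.
Undo p5 and try p5 = 1.
From the singleton clause (p4), p4 = 1.
From the singleton clause (p6), p6 = 1.
But (~p6) is also a unit clause — contradiction.
Both values of p5 lead to a conflict.
So every satisfying assignment has p3 = True.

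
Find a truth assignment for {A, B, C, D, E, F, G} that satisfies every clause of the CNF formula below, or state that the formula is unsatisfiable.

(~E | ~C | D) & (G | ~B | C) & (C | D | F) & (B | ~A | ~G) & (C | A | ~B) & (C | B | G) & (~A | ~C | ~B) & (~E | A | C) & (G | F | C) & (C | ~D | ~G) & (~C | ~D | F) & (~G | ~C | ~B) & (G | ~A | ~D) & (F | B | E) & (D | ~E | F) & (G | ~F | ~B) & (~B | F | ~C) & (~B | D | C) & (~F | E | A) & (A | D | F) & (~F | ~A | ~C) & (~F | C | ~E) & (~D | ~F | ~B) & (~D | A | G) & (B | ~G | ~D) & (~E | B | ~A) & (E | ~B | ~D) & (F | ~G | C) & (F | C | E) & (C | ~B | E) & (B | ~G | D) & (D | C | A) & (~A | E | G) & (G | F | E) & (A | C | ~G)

UNSATISFIABLE

Case E = 0:
Case F = 1:
From the singleton clause (A), A = 1.
From the singleton clause (~C), C = 0.
From the singleton clause (~B), B = 0.
From the singleton clause (~G), G = 0.
Now (G) is unsatisfied and unit — conflict.
Undo F and try F = 0.
From the singleton clause (B), B = 1.
From the singleton clause (~C), C = 0.
Now (C) is unsatisfied and unit — conflict.
Neither F = 1 nor F = 0 works.
Undo E and try E = 1.
Case C = 0:
From the singleton clause (A), A = 1.
From the singleton clause (~F), F = 0.
From the singleton clause (D), D = 1.
From the singleton clause (G), G = 1.
Now (~G) is unsatisfied and unit — conflict.
Undo C and try C = 1.
From the singleton clause (D), D = 1.
From the singleton clause (F), F = 1.
From the singleton clause (~A), A = 0.
From the singleton clause (~B), B = 0.
From the singleton clause (G), G = 1.
Now (~G) is unsatisfied and unit — conflict.
Neither C = 1 nor C = 0 works.
Neither E = 1 nor E = 0 works.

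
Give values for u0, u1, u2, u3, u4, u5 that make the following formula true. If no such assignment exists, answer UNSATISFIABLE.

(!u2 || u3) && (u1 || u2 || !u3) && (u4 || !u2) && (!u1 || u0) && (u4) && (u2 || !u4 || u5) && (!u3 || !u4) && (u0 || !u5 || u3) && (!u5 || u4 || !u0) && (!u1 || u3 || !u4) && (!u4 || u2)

UNSATISFIABLE

Unit clause (u4) forces u4 = true.
Unit clause (!u3) forces u3 = false.
Unit clause (!u2) forces u2 = false.
Now (u2) is unsatisfied and unit — conflict.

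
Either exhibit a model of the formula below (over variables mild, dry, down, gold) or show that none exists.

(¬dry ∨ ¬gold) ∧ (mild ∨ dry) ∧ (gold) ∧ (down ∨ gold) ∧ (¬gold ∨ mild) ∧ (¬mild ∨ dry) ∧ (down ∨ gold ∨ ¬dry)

UNSATISFIABLE

The clause (gold) is unit, so gold = True.
The clause (¬dry) is unit, so dry = False.
The clause (mild) is unit, so mild = True.
But (¬mild) is also a unit clause — contradiction.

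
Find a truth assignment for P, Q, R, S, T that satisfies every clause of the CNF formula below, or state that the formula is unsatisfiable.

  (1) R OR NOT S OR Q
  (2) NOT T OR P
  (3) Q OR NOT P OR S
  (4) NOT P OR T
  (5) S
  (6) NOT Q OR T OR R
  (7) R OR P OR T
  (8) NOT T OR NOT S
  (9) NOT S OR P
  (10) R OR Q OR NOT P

From the singleton clause (S), S = true.
From the singleton clause (NOT T), T = false.
From the singleton clause (NOT P), P = false.
Now (P) is unsatisfied and unit — conflict.

UNSATISFIABLE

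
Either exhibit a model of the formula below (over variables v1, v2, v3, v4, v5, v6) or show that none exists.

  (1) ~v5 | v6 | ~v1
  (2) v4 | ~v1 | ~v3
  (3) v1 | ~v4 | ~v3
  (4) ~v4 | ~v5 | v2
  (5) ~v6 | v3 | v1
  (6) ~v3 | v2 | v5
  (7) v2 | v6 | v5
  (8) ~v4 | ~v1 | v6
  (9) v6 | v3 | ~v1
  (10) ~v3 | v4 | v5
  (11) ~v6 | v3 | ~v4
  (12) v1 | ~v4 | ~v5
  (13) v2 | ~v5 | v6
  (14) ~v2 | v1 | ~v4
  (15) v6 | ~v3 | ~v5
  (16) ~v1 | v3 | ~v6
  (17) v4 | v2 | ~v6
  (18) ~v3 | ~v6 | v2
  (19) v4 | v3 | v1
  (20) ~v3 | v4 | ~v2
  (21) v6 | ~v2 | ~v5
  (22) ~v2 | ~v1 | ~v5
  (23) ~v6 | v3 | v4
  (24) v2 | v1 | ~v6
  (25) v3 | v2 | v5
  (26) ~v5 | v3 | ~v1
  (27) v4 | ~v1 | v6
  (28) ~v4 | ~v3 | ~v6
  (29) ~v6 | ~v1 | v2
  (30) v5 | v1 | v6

UNSATISFIABLE

Branch on v5: set v5 = 0.
Branch on v3: set v3 = 0.
Unit clause (v2) forces v2 = 1.
Branch on v6: set v6 = 0.
Unit clause (~v1) forces v1 = 0.
Now (v1) is unsatisfied and unit — conflict.
Undo v6 and try v6 = 1.
Unit clause (v1) forces v1 = 1.
Now (~v1) is unsatisfied and unit — conflict.
Neither v6 = 1 nor v6 = 0 works.
Undo v3 and try v3 = 1.
Unit clause (v2) forces v2 = 1.
Unit clause (v4) forces v4 = 1.
Unit clause (v1) forces v1 = 1.
Unit clause (v6) forces v6 = 1.
Now (~v6) is unsatisfied and unit — conflict.
Neither v3 = 1 nor v3 = 0 works.
Undo v5 and try v5 = 1.
Branch on v6: set v6 = 1.
Branch on v4: set v4 = 0.
Unit clause (v2) forces v2 = 1.
Unit clause (~v3) forces v3 = 0.
Now (v3) is unsatisfied and unit — conflict.
Undo v4 and try v4 = 1.
Unit clause (v2) forces v2 = 1.
Unit clause (v3) forces v3 = 1.
Now (~v3) is unsatisfied and unit — conflict.
Neither v4 = 1 nor v4 = 0 works.
Undo v6 and try v6 = 0.
Unit clause (~v1) forces v1 = 0.
Unit clause (~v4) forces v4 = 0.
Unit clause (v2) forces v2 = 1.
Now (~v2) is unsatisfied and unit — conflict.
Neither v6 = 1 nor v6 = 0 works.
Neither v5 = 1 nor v5 = 0 works.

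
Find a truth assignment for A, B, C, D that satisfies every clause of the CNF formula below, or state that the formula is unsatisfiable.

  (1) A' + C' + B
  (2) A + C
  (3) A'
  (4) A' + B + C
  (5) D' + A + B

A ↦ 0, B ↦ 0, C ↦ 1, D ↦ 0

Unit clause (A') forces A = 0.
Unit clause (C) forces C = 1.
Case D = 0:
All clauses hold; B can take either value.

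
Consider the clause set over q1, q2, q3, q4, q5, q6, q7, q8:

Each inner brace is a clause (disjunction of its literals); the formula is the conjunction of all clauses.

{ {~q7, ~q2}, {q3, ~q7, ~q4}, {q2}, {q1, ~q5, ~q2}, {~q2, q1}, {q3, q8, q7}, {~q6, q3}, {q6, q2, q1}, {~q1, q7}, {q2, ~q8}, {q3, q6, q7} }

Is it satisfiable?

Unsatisfiable

(q2) alone gives q2 = 1.
(~q7) alone gives q7 = 0.
(q1) alone gives q1 = 1.
That conflicts with the unit clause (~q1).
No assignment satisfies every clause.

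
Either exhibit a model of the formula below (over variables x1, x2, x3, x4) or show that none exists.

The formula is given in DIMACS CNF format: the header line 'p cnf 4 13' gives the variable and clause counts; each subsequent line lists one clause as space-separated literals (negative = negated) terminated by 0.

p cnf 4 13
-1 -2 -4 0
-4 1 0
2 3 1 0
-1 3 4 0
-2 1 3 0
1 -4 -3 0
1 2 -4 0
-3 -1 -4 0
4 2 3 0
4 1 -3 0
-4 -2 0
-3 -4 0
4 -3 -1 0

x1=True; x2=False; x3=False; x4=True

Try x4 = True.
(x1) alone gives x1 = True.
(¬x2) alone gives x2 = False.
(¬x3) alone gives x3 = False.
All clauses are satisfied.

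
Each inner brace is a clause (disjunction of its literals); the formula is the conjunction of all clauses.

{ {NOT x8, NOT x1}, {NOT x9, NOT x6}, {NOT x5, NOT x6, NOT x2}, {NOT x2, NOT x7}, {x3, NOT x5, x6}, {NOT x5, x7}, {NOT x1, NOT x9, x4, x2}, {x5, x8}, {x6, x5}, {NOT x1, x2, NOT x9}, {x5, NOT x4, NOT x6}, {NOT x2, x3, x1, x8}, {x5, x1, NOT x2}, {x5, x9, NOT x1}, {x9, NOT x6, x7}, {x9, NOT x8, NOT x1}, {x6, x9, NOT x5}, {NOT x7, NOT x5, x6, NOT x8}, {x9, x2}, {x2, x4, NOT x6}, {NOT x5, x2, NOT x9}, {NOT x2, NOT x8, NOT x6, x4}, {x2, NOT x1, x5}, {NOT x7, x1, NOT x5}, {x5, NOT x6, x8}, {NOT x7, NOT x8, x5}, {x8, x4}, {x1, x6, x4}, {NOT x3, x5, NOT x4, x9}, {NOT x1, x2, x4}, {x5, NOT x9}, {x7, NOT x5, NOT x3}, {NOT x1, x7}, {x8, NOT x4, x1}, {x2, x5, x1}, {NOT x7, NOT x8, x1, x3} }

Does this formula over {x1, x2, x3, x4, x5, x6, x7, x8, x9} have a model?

Try x8 = false.
Unit clause (x5) forces x5 = true.
Unit clause (x7) forces x7 = true.
Unit clause (NOT x2) forces x2 = false.
Unit clause (x9) forces x9 = true.
That conflicts with the unit clause (NOT x9).
Undo x8 and try x8 = true.
Unit clause (NOT x1) forces x1 = false.
Try x9 = false.
Unit clause (x2) forces x2 = true.
Unit clause (NOT x7) forces x7 = false.
Unit clause (NOT x5) forces x5 = false.
That conflicts with the unit clause (x5).
Undo x9 and try x9 = true.
Unit clause (NOT x6) forces x6 = false.
Unit clause (x5) forces x5 = true.
Unit clause (x3) forces x3 = true.
Unit clause (x7) forces x7 = true.
That conflicts with the unit clause (NOT x7).
Neither x9 = true nor x9 = false works.
Neither x8 = true nor x8 = false works.
No assignment satisfies every clause.

No, unsatisfiable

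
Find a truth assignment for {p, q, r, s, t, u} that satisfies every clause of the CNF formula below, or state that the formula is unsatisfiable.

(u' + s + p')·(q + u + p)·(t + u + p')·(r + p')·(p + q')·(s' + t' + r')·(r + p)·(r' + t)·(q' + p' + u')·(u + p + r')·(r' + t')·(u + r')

UNSATISFIABLE

Case r = 1:
Unit clause (t) forces t = 1.
But (t') is also a unit clause — contradiction.
Undo r and try r = 0.
Unit clause (p') forces p = 0.
But (p) is also a unit clause — contradiction.
Both values of r lead to a conflict.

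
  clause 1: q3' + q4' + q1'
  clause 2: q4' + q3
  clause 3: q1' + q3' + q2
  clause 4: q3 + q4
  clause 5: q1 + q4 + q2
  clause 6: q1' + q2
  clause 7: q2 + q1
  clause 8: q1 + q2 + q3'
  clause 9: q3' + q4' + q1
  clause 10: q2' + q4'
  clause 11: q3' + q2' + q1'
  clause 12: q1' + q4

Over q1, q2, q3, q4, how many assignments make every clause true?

There are 2^4 = 16 truth assignments over (q1, q2, q3, q4).
Check each against the 12 clauses (columns in the order q1, q2, q3, q4):
  F F F F  ✗ fails (q3 + q4)
  F F F T  ✗ fails (q4' + q3)
  F F T F  ✗ fails (q1 + q4 + q2)
  F F T T  ✗ fails (q2 + q1)
  F T F F  ✗ fails (q3 + q4)
  F T F T  ✗ fails (q4' + q3)
  F T T F  ✓ satisfies all
  F T T T  ✗ fails (q3' + q4' + q1)
  T F F F  ✗ fails (q3 + q4)
  T F F T  ✗ fails (q4' + q3)
  T F T F  ✗ fails (q1' + q3' + q2)
  T F T T  ✗ fails (q3' + q4' + q1')
  T T F F  ✗ fails (q3 + q4)
  T T F T  ✗ fails (q4' + q3)
  T T T F  ✗ fails (q3' + q2' + q1')
  T T T T  ✗ fails (q3' + q4' + q1')
1 of the 16 rows is a model.

1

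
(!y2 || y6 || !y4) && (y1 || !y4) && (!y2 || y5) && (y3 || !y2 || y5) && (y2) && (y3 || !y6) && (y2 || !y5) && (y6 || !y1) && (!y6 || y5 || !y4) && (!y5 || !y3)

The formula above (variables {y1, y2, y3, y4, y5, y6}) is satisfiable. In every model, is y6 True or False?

False

Suppose y6 = true.
Unit clause (y2) forces y2 = true.
Unit clause (y5) forces y5 = true.
Unit clause (y3) forces y3 = true.
Now (!y3) is unsatisfied and unit — conflict.
So every satisfying assignment has y6 = False.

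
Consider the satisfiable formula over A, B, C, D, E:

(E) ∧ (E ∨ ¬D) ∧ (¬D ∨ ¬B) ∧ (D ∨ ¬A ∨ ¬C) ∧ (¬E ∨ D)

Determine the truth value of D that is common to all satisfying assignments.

Suppose D = False.
(E) alone gives E = True.
But (¬E) is also a unit clause — contradiction.
So every satisfying assignment has D = True.

True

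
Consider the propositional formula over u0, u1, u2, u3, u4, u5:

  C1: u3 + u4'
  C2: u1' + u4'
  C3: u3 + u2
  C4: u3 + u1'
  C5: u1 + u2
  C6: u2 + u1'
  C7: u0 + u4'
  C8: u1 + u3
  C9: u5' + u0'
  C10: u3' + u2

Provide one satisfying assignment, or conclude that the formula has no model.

Try u3 = 1.
Unit clause (u2) forces u2 = 1.
Try u1 = 0.
Try u0 = 1.
Unit clause (u5') forces u5 = 0.
All clauses hold; u4 can take either value.

u0: 1,  u1: 0,  u2: 1,  u3: 1,  u4: 1,  u5: 0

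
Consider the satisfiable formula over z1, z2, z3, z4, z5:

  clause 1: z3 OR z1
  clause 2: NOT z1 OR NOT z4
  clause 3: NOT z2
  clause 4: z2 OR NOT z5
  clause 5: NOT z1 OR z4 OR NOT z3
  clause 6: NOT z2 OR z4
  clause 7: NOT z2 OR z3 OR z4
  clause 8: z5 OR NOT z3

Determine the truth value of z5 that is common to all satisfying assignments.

Suppose z5 = true.
The clause (NOT z2) is unit, so z2 = false.
Now (z2) is unsatisfied and unit — conflict.
So every satisfying assignment has z5 = False.

False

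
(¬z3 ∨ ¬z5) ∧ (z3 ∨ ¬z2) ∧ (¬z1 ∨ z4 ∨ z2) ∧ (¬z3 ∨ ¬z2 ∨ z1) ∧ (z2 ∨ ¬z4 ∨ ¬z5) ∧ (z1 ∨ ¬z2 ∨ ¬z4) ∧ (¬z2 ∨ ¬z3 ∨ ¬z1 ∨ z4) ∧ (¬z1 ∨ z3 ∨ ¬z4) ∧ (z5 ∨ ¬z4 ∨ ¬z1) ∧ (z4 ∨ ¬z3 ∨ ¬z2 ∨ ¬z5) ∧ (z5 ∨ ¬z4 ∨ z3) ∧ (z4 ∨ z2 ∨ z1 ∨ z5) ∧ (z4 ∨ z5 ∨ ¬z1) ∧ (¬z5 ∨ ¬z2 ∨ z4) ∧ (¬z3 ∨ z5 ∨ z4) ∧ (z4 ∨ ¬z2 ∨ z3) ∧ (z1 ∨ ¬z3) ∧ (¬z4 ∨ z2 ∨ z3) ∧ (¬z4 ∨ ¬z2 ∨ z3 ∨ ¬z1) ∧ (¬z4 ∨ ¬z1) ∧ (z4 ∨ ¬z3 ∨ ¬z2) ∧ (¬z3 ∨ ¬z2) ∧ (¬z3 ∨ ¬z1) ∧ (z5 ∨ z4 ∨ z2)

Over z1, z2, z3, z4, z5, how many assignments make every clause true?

There are 2^5 = 32 truth assignments over (z1, z2, z3, z4, z5).
Split on z3. With z3 = True, the clauses containing z3 are satisfied and ¬z3 drops from the rest; 0 of the 2^4 = 16 assignments to the other variables satisfy what remains.
With z3 = False, by the same count on the reduced clause set, 1 assignment works.
(One model: z1=F, z2=F, z3=F, z4=F, z5=T.)
Total: 0 + 1 = 1.

1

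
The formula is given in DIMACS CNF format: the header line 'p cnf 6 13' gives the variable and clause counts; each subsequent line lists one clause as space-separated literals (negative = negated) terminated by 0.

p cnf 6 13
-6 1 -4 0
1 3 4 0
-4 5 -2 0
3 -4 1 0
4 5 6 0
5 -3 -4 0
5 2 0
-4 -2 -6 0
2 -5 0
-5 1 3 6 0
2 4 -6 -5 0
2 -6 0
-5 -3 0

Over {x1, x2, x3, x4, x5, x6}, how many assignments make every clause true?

6

There are 2^6 = 64 truth assignments over (x1, x2, x3, x4, x5, x6).
Split on x2. With x2 = True, the clauses containing x2 are satisfied and ¬x2 drops from the rest; 6 of the 2^5 = 32 assignments to the other variables satisfy what remains.
With x2 = False, by the same count on the reduced clause set, 0 assignments work.
(One model: x1=F, x2=T, x3=T, x4=F, x5=F, x6=T.)
Total: 6 + 0 = 6.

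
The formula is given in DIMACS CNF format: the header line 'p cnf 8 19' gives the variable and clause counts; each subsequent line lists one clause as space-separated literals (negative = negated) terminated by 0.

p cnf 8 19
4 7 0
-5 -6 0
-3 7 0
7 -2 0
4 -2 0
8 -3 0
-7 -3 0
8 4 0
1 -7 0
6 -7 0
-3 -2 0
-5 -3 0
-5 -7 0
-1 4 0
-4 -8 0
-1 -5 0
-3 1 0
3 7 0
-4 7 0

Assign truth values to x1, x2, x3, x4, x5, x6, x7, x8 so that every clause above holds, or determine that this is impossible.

Try x4 = True.
(¬x8) alone gives x8 = False.
(¬x3) alone gives x3 = False.
(x7) alone gives x7 = True.
(x1) alone gives x1 = True.
(x6) alone gives x6 = True.
(¬x5) alone gives x5 = False.
Every clause is now satisfied; x2 is unconstrained.

x1 ↦ True; x2 ↦ True; x3 ↦ False; x4 ↦ True; x5 ↦ False; x6 ↦ True; x7 ↦ True; x8 ↦ False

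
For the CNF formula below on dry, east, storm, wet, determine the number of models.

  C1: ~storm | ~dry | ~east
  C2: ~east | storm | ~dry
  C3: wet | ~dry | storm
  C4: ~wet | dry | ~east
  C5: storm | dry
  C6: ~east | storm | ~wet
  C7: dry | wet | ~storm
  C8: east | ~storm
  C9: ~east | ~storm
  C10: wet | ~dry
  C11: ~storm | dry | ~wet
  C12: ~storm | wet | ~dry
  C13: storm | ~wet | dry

1

There are 2^4 = 16 truth assignments over (dry, east, storm, wet).
Split on wet. With wet = 1, the clauses containing wet are satisfied and ~wet drops from the rest; 1 of the 2^3 = 8 assignments to the other variables satisfy what remains.
With wet = 0, by the same count on the reduced clause set, 0 assignments work.
(One model: dry=T, east=F, storm=F, wet=T.)
Total: 1 + 0 = 1.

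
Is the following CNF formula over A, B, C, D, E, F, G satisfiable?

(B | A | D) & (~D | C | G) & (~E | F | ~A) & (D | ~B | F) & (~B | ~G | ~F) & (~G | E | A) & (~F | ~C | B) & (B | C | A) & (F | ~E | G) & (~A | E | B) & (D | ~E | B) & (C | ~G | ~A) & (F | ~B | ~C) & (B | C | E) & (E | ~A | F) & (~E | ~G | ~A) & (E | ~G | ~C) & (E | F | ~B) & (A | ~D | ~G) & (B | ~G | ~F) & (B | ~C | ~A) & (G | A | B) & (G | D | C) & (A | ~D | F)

Try B = 1.
Try D = 1.
Try C = 1.
The clause (F) is unit, so F = 1.
The clause (~G) is unit, so G = 0.
All clauses hold; A, E can take either value.
A satisfying assignment: A=0; B=1; C=1; D=1; E=1; F=1; G=0.

Satisfiable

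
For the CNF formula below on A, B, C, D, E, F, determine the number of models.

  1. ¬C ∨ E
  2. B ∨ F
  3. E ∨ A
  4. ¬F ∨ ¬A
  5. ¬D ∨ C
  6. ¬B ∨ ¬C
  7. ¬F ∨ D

4

There are 2^6 = 64 truth assignments over (A, B, C, D, E, F).
Split on F. With F = True, the clauses containing F are satisfied and ¬F drops from the rest; 1 of the 2^5 = 32 assignments to the other variables satisfy what remains.
With F = False, by the same count on the reduced clause set, 3 assignments work.
(One model: A=F, B=F, C=T, D=T, E=T, F=T.)
Total: 1 + 3 = 4.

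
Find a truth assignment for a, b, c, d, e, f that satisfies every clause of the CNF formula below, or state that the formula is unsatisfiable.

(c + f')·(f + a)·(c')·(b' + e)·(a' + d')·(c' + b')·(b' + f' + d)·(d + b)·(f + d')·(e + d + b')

(c') alone gives c = 0.
(f') alone gives f = 0.
(a) alone gives a = 1.
(d') alone gives d = 0.
(b) alone gives b = 1.
(e) alone gives e = 1.
Every clause now holds.

a ↦ 1; b ↦ 1; c ↦ 0; d ↦ 0; e ↦ 1; f ↦ 0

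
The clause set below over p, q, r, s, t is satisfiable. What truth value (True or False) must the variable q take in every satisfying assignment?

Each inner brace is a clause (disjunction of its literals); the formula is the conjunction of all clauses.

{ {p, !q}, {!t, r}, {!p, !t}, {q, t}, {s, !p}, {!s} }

Suppose q = true.
(p) alone gives p = true.
(!t) alone gives t = false.
(s) alone gives s = true.
But (!s) is also a unit clause — contradiction.
So every satisfying assignment has q = False.

False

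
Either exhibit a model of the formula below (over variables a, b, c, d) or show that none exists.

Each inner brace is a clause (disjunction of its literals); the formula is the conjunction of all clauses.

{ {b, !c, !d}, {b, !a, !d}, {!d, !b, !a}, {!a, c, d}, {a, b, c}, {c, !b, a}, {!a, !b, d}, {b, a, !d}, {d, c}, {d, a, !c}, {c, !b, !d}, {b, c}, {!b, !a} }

Branch on d: set d = true.
Branch on b: set b = true.
(!a) alone gives a = false.
(c) alone gives c = true.
All clauses are satisfied.

a ↦ false; b ↦ true; c ↦ true; d ↦ true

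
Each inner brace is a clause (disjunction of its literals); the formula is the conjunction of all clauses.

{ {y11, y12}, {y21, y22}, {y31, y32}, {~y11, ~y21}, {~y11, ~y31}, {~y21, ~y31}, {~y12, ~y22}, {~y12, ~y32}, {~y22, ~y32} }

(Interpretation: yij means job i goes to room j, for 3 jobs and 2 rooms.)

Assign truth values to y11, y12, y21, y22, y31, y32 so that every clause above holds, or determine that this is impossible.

UNSATISFIABLE

Try y11 = 1.
From the singleton clause (~y21), y21 = 0.
From the singleton clause (y22), y22 = 1.
From the singleton clause (~y31), y31 = 0.
From the singleton clause (y32), y32 = 1.
But (~y32) is also a unit clause — contradiction.
Backtrack on y11: now try y11 = 0.
From the singleton clause (y12), y12 = 1.
From the singleton clause (~y22), y22 = 0.
From the singleton clause (y21), y21 = 1.
From the singleton clause (~y31), y31 = 0.
From the singleton clause (y32), y32 = 1.
But (~y32) is also a unit clause — contradiction.
Either choice for y11 ends in contradiction.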